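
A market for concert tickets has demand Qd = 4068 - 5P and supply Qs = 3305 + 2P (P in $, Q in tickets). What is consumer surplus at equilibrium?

Consumer surplus = 1241152.9

Set Qd = Qs: 4068 - 5P = 3305 + 2P, so 763 = 7P and P* = 109.
Plugging P* into demand: Q* = 4068 - 5(109) = 3523.
Demand choke price (Qd = 0): P = 4068/5 = 813.6. Consumer surplus = ½ × (813.6 - 109) × 3523 = 1241152.9.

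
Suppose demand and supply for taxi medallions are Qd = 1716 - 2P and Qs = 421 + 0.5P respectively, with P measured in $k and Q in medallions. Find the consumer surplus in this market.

The market clears where 1716 - 2P = 421 + 0.5P. Rearranging, 2.5P = 1295, hence P* = 518.
Then Q* = 1716 - 2(518) = 680.
Demand choke price (Qd = 0): P = 1716/2 = 858. Consumer surplus = ½ × (858 - 518) × 680 = 115600.

Consumer surplus = 115600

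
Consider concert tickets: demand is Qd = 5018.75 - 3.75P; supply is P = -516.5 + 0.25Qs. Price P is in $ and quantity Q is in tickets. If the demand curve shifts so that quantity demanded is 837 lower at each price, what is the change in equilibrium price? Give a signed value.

ΔP = -108

Solving each curve for Q: Qs = 2066 + 4P.
Equating demand and supply, 5018.75 - 3.75P = 2066 + 4P gives 7.75P = 2952.75, so P* = 381.
Substitute back: Q* = 5018.75 - 3.75(381) = 3590.
After the shift, demand is Qd = 4181.75 - 3.75P.
Re-solving, 7.75P = 2115.75 gives P = 273 and Q = 3158.
ΔP = 273 - 381 = -108.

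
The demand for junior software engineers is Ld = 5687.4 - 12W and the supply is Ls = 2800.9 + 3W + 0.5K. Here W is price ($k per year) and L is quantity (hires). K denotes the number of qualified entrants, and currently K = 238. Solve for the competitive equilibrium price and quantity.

With K = 238, supply is Ls = 2919.9 + 3W.
Equating demand and supply, 5687.4 - 12W = 2919.9 + 3W gives 15W = 2767.5, so W* = 184.5.
Then L* = 5687.4 - 12(184.5) = 3473.4.

W* = 184.5, L* = 3473.4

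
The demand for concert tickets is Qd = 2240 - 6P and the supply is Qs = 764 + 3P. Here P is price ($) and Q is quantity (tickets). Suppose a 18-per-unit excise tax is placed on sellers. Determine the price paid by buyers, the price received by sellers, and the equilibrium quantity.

Sellers keep P_s = P_b - 18 per unit, so supply in terms of the buyer price is Qs = 710 + 3P_b.
Market clearing requires 2240 - 6P_b = 710 + 3P_b; hence 1530 = 9P_b and P_b = 170.
Then P_s = 170 - 18 = 152 and Q = 2240 - 6(170) = 1220.

P_b = 170, P_s = 152, Q = 1220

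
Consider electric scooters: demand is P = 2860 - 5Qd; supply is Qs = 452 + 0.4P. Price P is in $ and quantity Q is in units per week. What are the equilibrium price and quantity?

In direct form, Qd = 572 - 0.2P.
At equilibrium Qd = Qs, so 572 - 0.2P = 452 + 0.4P; collecting terms, 120 = 0.6P and P* = 200.
From the demand curve, Q* = 572 - 0.2(200) = 532.

P* = 200, Q* = 532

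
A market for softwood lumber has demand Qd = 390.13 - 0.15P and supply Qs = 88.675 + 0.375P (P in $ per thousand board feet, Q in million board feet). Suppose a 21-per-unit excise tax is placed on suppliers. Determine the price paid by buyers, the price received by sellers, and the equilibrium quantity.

The tax drives a wedge P_b - P_s = 21. Substituting P_s = P_b - 21 into supply: Qs = 80.8 + 0.375P_b.
Market clearing requires 390.13 - 0.15P_b = 80.8 + 0.375P_b; hence 309.33 = 0.525P_b and P_b = 589.2.
So P_s = 568.2 and the quantity traded is Q = 390.13 - 0.15(589.2) = 301.75.

P_b = 589.2, P_s = 568.2, Q = 301.75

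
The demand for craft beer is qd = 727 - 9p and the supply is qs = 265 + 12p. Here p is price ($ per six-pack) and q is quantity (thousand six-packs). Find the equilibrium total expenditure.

At equilibrium qd = qs, so 727 - 9p = 265 + 12p; collecting terms, 462 = 21p and p* = 22.
From the demand curve, q* = 727 - 9(22) = 529.
Total expenditure = p* × q* = 22 × 529 = 11638.

Total expenditure = 11638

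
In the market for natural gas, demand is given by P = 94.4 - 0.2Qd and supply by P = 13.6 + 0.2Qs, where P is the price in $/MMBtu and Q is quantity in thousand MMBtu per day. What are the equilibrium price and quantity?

In direct form, Qd = 472 - 5P and Qs = -68 + 5P.
At equilibrium Qd = Qs, so 472 - 5P = -68 + 5P; collecting terms, 540 = 10P and P* = 54.
Substitute back: Q* = 472 - 5(54) = 202.

P* = 54, Q* = 202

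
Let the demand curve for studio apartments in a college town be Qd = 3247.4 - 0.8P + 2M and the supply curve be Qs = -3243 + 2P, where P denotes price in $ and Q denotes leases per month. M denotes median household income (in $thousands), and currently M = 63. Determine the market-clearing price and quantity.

P* = 2363, Q* = 1483

With M = 63, demand is Qd = 3373.4 - 0.8P.
At equilibrium Qd = Qs, so 3373.4 - 0.8P = -3243 + 2P; collecting terms, 6616.4 = 2.8P and P* = 2363.
Then Q* = 3373.4 - 0.8(2363) = 1483.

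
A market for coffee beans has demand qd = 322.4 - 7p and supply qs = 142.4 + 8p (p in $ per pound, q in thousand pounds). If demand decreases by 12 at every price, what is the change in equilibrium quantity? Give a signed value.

At equilibrium qd = qs, so 322.4 - 7p = 142.4 + 8p; collecting terms, 180 = 15p and p* = 12.
Plugging p* into demand: q* = 322.4 - 7(12) = 238.4.
After the shift, demand is qd = 310.4 - 7p.
New equilibrium: 168 = 15p, so p = 11.2 and q = 232.
Δq = 232 - 238.4 = -6.4.

Δq = -6.4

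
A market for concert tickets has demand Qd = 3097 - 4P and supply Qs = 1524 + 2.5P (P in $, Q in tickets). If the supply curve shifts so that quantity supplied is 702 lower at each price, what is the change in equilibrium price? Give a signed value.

ΔP = 108

Set Qd = Qs: 3097 - 4P = 1524 + 2.5P, so 1573 = 6.5P and P* = 242.
Plugging P* into demand: Q* = 3097 - 4(242) = 2129.
After the shift, supply is Qs = 822 + 2.5P.
Re-solving, 6.5P = 2275 gives P = 350 and Q = 1697.
ΔP = 350 - 242 = 108.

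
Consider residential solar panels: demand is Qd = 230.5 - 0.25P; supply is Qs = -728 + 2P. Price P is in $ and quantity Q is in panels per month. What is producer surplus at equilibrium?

Producer surplus = 3844

Set Qd = Qs: 230.5 - 0.25P = -728 + 2P, so 958.5 = 2.25P and P* = 426.
Substitute back: Q* = 230.5 - 0.25(426) = 124.
Supply choke price (Qs = 0): P = 364. Producer surplus = ½ × (426 - 364) × 124 = 3844.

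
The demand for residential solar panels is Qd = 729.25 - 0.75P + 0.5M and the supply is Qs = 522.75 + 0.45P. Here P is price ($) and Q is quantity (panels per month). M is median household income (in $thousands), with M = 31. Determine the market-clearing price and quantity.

With M = 31, demand is Qd = 744.75 - 0.75P.
At equilibrium Qd = Qs, so 744.75 - 0.75P = 522.75 + 0.45P; collecting terms, 222 = 1.2P and P* = 185.
Plugging P* into demand: Q* = 744.75 - 0.75(185) = 606.

P* = 185, Q* = 606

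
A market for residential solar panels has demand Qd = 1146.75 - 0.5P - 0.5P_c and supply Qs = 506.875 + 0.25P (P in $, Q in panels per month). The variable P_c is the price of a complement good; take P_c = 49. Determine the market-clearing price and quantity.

With P_c = 49, demand is Qd = 1122.25 - 0.5P.
At equilibrium Qd = Qs, so 1122.25 - 0.5P = 506.875 + 0.25P; collecting terms, 615.375 = 0.75P and P* = 820.5.
From the demand curve, Q* = 1122.25 - 0.5(820.5) = 712.

P* = 820.5, Q* = 712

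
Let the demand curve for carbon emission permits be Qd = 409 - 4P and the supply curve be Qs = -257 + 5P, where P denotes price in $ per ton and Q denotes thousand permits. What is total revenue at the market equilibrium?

Total revenue = 8362

The market clears where 409 - 4P = -257 + 5P. Rearranging, 9P = 666, hence P* = 74.
Substitute back: Q* = 409 - 4(74) = 113.
Total revenue = P* × Q* = 74 × 113 = 8362.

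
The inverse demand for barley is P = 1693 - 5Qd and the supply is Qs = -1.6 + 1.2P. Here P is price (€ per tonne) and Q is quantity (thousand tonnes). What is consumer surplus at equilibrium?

Consumer surplus = 210250

In direct form, Qd = 338.6 - 0.2P.
Set Qd = Qs: 338.6 - 0.2P = -1.6 + 1.2P, so 340.2 = 1.4P and P* = 243.
Then Q* = 338.6 - 0.2(243) = 290.
Demand choke price (Qd = 0): P = 338.6/0.2 = 1693. Consumer surplus = ½ × (1693 - 243) × 290 = 210250.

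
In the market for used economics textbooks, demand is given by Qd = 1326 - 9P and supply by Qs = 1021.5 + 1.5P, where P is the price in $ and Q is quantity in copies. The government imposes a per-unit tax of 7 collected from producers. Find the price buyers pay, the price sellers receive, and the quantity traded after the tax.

With a tax of 7 on producers, they supply based on the net price P_s = P_b - 7, so Qs = 1011 + 1.5P_b.
Set Qd = Qs: 1326 - 9P_b = 1011 + 1.5P_b, so 315 = 10.5P_b and P_b = 30.
So P_s = 23 and the quantity traded is Q = 1326 - 9(30) = 1056.

P_b = 30, P_s = 23, Q = 1056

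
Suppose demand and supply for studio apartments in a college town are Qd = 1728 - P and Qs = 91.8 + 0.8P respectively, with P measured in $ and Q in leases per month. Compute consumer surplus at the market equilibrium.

Consumer surplus = 335380.5

The market clears where 1728 - P = 91.8 + 0.8P. Rearranging, 1.8P = 1636.2, hence P* = 909.
Substitute back: Q* = 1728 - 909 = 819.
Demand choke price (Qd = 0): P = 1728. Consumer surplus = ½ × (1728 - 909) × 819 = 335380.5.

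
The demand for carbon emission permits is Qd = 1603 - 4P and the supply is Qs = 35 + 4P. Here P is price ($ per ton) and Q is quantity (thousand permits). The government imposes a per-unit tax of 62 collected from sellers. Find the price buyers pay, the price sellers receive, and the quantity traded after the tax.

With a tax of 62 on sellers, they supply based on the net price P_s = P_b - 62, so Qs = -213 + 4P_b.
Equate demand and the shifted supply: 1603 - 4P_b = -213 + 4P_b, giving 8P_b = 1816, so P_b = 227.
So P_s = 165 and the quantity traded is Q = 1603 - 4(227) = 695.

P_b = 227, P_s = 165, Q = 695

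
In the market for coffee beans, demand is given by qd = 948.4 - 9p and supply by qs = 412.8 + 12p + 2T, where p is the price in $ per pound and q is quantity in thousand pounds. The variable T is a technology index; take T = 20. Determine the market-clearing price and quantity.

With T = 20, supply is qs = 452.8 + 12p.
The market clears where 948.4 - 9p = 452.8 + 12p. Rearranging, 21p = 495.6, hence p* = 23.6.
Then q* = 948.4 - 9(23.6) = 736.

p* = 23.6, q* = 736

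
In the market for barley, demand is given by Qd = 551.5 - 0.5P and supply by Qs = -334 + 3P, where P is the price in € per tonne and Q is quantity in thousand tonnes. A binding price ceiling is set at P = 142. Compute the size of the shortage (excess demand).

Evaluating both curves at the ceiling price 142 gives Qd = 480.5, Qs = 92.
Shortage = Qd - Qs = 480.5 - 92 = 388.5.

Shortage = 388.5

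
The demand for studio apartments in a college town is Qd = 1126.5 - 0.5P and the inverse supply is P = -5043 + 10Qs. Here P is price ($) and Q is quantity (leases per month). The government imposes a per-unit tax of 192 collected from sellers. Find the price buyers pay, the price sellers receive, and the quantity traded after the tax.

Rewriting in direct form: Qs = 504.3 + 0.1P.
With a tax of 192 on sellers, they supply based on the net price P_s = P_b - 192, so Qs = 485.1 + 0.1P_b.
Market clearing requires 1126.5 - 0.5P_b = 485.1 + 0.1P_b; hence 641.4 = 0.6P_b and P_b = 1069.
Then P_s = 1069 - 192 = 877 and Q = 1126.5 - 0.5(1069) = 592.

P_b = 1069, P_s = 877, Q = 592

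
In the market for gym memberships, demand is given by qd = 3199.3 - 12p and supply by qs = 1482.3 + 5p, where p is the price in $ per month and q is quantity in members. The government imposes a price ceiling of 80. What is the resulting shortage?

Shortage = 357

With p fixed at 80, quantity demanded is 2239.3 and quantity supplied is 1882.3.
Shortage = qd - qs = 2239.3 - 1882.3 = 357.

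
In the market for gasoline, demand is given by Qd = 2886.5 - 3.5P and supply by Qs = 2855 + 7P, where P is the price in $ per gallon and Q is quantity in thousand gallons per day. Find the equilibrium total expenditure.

Total expenditure = 8628

At equilibrium Qd = Qs, so 2886.5 - 3.5P = 2855 + 7P; collecting terms, 31.5 = 10.5P and P* = 3.
From the demand curve, Q* = 2886.5 - 3.5(3) = 2876.
Total expenditure = P* × Q* = 3 × 2876 = 8628.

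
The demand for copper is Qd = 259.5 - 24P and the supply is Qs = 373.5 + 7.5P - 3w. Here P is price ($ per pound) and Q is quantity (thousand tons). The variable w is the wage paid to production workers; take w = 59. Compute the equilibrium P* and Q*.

With w = 59, supply is Qs = 196.5 + 7.5P.
Equating demand and supply, 259.5 - 24P = 196.5 + 7.5P gives 31.5P = 63, so P* = 2.
Substitute back: Q* = 259.5 - 24(2) = 211.5.

P* = 2, Q* = 211.5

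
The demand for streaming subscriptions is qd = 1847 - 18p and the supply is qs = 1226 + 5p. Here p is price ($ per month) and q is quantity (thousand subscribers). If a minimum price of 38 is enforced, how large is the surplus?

Surplus = 253

At p = 38: qd = 1163 and qs = 1416.
Surplus = qs - qd = 1416 - 1163 = 253.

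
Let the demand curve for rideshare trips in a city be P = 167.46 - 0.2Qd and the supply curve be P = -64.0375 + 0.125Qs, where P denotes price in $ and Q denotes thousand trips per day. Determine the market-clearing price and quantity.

P* = 25, Q* = 712.3

Rewriting in direct form: Qd = 837.3 - 5P and Qs = 512.3 + 8P.
The market clears where 837.3 - 5P = 512.3 + 8P. Rearranging, 13P = 325, hence P* = 25.
Then Q* = 837.3 - 5(25) = 712.3.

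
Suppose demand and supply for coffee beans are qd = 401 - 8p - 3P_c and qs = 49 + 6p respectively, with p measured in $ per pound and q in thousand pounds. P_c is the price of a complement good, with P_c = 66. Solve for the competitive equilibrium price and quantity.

p* = 11, q* = 115

With P_c = 66, demand is qd = 203 - 8p.
Set qd = qs: 203 - 8p = 49 + 6p, so 154 = 14p and p* = 11.
Then q* = 203 - 8(11) = 115.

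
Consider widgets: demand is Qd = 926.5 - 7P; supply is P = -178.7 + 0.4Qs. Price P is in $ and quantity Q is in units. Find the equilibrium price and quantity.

P* = 50.5, Q* = 573

Rewriting in direct form: Qs = 446.75 + 2.5P.
Set Qd = Qs: 926.5 - 7P = 446.75 + 2.5P, so 479.75 = 9.5P and P* = 50.5.
Substitute back: Q* = 926.5 - 7(50.5) = 573.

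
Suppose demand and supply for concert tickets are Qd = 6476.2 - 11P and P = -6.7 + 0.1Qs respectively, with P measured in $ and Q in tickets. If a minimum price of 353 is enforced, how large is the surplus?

Solving each curve for Q: Qs = 67 + 10P.
At P = 353: Qd = 2593.2 and Qs = 3597.
Surplus = Qs - Qd = 3597 - 2593.2 = 1003.8.

Surplus = 1003.8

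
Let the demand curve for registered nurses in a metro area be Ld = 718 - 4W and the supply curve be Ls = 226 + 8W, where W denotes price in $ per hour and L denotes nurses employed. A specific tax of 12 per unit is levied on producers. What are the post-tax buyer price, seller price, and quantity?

Producers keep W_s = W_b - 12 per unit, so supply in terms of the buyer price is Ls = 130 + 8W_b.
Market clearing requires 718 - 4W_b = 130 + 8W_b; hence 588 = 12W_b and W_b = 49.
Then W_s = 49 - 12 = 37 and L = 718 - 4(49) = 522.

W_b = 49, W_s = 37, L = 522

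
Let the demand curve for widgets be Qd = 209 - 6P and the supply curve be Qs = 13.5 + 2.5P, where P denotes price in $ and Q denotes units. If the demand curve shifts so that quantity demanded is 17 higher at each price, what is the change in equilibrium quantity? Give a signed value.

The market clears where 209 - 6P = 13.5 + 2.5P. Rearranging, 8.5P = 195.5, hence P* = 23.
Plugging P* into demand: Q* = 209 - 6(23) = 71.
After the shift, demand is Qd = 226 - 6P.
Re-solving, 8.5P = 212.5 gives P = 25 and Q = 76.
ΔQ = 76 - 71 = 5.

ΔQ = 5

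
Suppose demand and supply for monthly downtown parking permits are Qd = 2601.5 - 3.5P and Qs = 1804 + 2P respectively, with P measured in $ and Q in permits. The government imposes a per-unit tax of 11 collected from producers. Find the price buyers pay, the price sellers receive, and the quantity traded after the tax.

P_b = 149, P_s = 138, Q = 2080

The tax drives a wedge P_b - P_s = 11. Substituting P_s = P_b - 11 into supply: Qs = 1782 + 2P_b.
Market clearing requires 2601.5 - 3.5P_b = 1782 + 2P_b; hence 819.5 = 5.5P_b and P_b = 149.
So P_s = 138 and the quantity traded is Q = 2601.5 - 3.5(149) = 2080.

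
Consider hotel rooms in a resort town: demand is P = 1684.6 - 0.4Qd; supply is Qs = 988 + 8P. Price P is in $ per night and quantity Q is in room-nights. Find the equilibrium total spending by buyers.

Solving each curve for Q: Qd = 4211.5 - 2.5P.
At equilibrium Qd = Qs, so 4211.5 - 2.5P = 988 + 8P; collecting terms, 3223.5 = 10.5P and P* = 307.
From the demand curve, Q* = 4211.5 - 2.5(307) = 3444.
Total spending by buyers = P* × Q* = 307 × 3444 = 1057308.

Total spending by buyers = 1057308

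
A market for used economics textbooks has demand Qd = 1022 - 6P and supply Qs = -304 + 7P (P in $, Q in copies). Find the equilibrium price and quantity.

At equilibrium Qd = Qs, so 1022 - 6P = -304 + 7P; collecting terms, 1326 = 13P and P* = 102.
Plugging P* into demand: Q* = 1022 - 6(102) = 410.

P* = 102, Q* = 410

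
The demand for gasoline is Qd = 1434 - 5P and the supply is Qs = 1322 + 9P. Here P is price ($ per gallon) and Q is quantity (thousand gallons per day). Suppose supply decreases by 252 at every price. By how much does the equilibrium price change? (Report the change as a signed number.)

At equilibrium Qd = Qs, so 1434 - 5P = 1322 + 9P; collecting terms, 112 = 14P and P* = 8.
Then Q* = 1434 - 5(8) = 1394.
After the shift, supply is Qs = 1070 + 9P.
New equilibrium: 364 = 14P, so P = 26 and Q = 1304.
ΔP = 26 - 8 = 18.

ΔP = 18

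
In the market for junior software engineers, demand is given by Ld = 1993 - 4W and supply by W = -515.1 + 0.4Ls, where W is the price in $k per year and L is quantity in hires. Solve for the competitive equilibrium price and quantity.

W* = 108.5, L* = 1559

Inverting to quantity form: Ls = 1287.75 + 2.5W.
Set Ld = Ls: 1993 - 4W = 1287.75 + 2.5W, so 705.25 = 6.5W and W* = 108.5.
Substitute back: L* = 1993 - 4(108.5) = 1559.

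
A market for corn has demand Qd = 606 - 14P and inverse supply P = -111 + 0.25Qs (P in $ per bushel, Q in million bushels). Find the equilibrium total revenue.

Inverting to quantity form: Qs = 444 + 4P.
Equating demand and supply, 606 - 14P = 444 + 4P gives 18P = 162, so P* = 9.
Then Q* = 606 - 14(9) = 480.
Total revenue = P* × Q* = 9 × 480 = 4320.

Total revenue = 4320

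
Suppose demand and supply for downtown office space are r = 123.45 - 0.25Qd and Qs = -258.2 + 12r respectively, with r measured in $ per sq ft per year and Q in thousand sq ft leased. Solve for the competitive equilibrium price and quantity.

r* = 47, Q* = 305.8

In direct form, Qd = 493.8 - 4r.
Equating demand and supply, 493.8 - 4r = -258.2 + 12r gives 16r = 752, so r* = 47.
From the demand curve, Q* = 493.8 - 4(47) = 305.8.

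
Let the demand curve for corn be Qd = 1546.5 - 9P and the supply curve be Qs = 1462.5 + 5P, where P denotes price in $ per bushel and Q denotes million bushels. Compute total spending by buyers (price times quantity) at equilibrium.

Total spending by buyers = 8955

At equilibrium Qd = Qs, so 1546.5 - 9P = 1462.5 + 5P; collecting terms, 84 = 14P and P* = 6.
Substitute back: Q* = 1546.5 - 9(6) = 1492.5.
Total spending by buyers = P* × Q* = 6 × 1492.5 = 8955.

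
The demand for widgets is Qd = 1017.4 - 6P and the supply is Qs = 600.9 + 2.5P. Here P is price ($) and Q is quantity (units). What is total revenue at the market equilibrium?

Total revenue = 35446.6

The market clears where 1017.4 - 6P = 600.9 + 2.5P. Rearranging, 8.5P = 416.5, hence P* = 49.
Plugging P* into demand: Q* = 1017.4 - 6(49) = 723.4.
Total revenue = P* × Q* = 49 × 723.4 = 35446.6.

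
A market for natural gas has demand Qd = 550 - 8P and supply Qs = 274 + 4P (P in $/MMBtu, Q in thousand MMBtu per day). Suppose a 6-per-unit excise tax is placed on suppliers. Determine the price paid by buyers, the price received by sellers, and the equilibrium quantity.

P_b = 25, P_s = 19, Q = 350

The tax drives a wedge P_b - P_s = 6. Substituting P_s = P_b - 6 into supply: Qs = 250 + 4P_b.
Market clearing requires 550 - 8P_b = 250 + 4P_b; hence 300 = 12P_b and P_b = 25.
Then P_s = 25 - 6 = 19 and Q = 550 - 8(25) = 350.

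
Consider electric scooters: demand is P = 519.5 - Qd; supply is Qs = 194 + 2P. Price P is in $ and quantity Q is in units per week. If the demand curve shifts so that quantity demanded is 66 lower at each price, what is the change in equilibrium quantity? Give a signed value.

ΔQ = -44

In direct form, Qd = 519.5 - P.
Set Qd = Qs: 519.5 - P = 194 + 2P, so 325.5 = 3P and P* = 108.5.
Then Q* = 519.5 - 108.5 = 411.
After the shift, demand is Qd = 453.5 - P.
The new intersection has 259.5 = 3P, i.e. P = 86.5, Q = 367.
ΔQ = 367 - 411 = -44.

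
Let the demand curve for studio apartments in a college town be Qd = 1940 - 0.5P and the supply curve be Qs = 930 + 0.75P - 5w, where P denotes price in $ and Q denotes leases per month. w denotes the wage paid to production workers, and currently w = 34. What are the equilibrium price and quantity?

With w = 34, supply is Qs = 760 + 0.75P.
Equating demand and supply, 1940 - 0.5P = 760 + 0.75P gives 1.25P = 1180, so P* = 944.
Plugging P* into demand: Q* = 1940 - 0.5(944) = 1468.

P* = 944, Q* = 1468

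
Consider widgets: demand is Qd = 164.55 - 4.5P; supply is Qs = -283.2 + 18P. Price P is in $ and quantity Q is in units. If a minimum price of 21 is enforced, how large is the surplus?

At P = 21: Qd = 70.05 and Qs = 94.8.
Surplus = Qs - Qd = 94.8 - 70.05 = 24.75.

Surplus = 24.75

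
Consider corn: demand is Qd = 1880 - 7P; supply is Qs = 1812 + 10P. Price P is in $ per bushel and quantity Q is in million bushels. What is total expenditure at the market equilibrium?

Set Qd = Qs: 1880 - 7P = 1812 + 10P, so 68 = 17P and P* = 4.
Plugging P* into demand: Q* = 1880 - 7(4) = 1852.
Total expenditure = P* × Q* = 4 × 1852 = 7408.

Total expenditure = 7408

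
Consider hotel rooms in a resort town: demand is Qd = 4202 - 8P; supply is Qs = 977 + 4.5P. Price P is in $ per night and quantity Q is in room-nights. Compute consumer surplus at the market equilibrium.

The market clears where 4202 - 8P = 977 + 4.5P. Rearranging, 12.5P = 3225, hence P* = 258.
Plugging P* into demand: Q* = 4202 - 8(258) = 2138.
Demand choke price (Qd = 0): P = 4202/8 = 525.25. Consumer surplus = ½ × (525.25 - 258) × 2138 = 285690.25.

Consumer surplus = 285690.25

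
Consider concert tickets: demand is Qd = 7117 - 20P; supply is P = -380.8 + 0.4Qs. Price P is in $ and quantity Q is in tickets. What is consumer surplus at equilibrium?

Consumer surplus = 66994.225

In direct form, Qs = 952 + 2.5P.
Set Qd = Qs: 7117 - 20P = 952 + 2.5P, so 6165 = 22.5P and P* = 274.
Plugging P* into demand: Q* = 7117 - 20(274) = 1637.
Demand choke price (Qd = 0): P = 7117/20 = 355.85. Consumer surplus = ½ × (355.85 - 274) × 1637 = 66994.225.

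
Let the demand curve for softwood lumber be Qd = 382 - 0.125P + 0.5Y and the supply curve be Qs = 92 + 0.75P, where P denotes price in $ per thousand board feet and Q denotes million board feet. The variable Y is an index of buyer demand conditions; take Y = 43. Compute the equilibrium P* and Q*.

With Y = 43, demand is Qd = 403.5 - 0.125P.
The market clears where 403.5 - 0.125P = 92 + 0.75P. Rearranging, 0.875P = 311.5, hence P* = 356.
From the demand curve, Q* = 403.5 - 0.125(356) = 359.

P* = 356, Q* = 359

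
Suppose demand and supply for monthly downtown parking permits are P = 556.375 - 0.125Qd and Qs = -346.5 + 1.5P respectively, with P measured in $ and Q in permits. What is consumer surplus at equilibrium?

Consumer surplus = 10557.5625

Solving each curve for Q: Qd = 4451 - 8P.
Set Qd = Qs: 4451 - 8P = -346.5 + 1.5P, so 4797.5 = 9.5P and P* = 505.
Substitute back: Q* = 4451 - 8(505) = 411.
Demand choke price (Qd = 0): P = 4451/8 = 556.375. Consumer surplus = ½ × (556.375 - 505) × 411 = 10557.5625.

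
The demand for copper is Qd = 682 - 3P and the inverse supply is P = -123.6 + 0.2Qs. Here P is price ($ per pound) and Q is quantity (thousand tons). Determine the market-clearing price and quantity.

P* = 8, Q* = 658

Rewriting in direct form: Qs = 618 + 5P.
Equating demand and supply, 682 - 3P = 618 + 5P gives 8P = 64, so P* = 8.
Plugging P* into demand: Q* = 682 - 3(8) = 658.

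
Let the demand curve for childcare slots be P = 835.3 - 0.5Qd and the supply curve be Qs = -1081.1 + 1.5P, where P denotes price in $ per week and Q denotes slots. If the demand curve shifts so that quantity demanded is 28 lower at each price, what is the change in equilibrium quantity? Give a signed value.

Rewriting in direct form: Qd = 1670.6 - 2P.
Equating demand and supply, 1670.6 - 2P = -1081.1 + 1.5P gives 3.5P = 2751.7, so P* = 786.2.
Then Q* = 1670.6 - 2(786.2) = 98.2.
After the shift, demand is Qd = 1642.6 - 2P.
New equilibrium: 2723.7 = 3.5P, so P = 778.2 and Q = 86.2.
ΔQ = 86.2 - 98.2 = -12.

ΔQ = -12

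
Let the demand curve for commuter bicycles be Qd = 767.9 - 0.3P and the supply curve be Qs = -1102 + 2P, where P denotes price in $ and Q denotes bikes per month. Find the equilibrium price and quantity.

P* = 813, Q* = 524

Equating demand and supply, 767.9 - 0.3P = -1102 + 2P gives 2.3P = 1869.9, so P* = 813.
Substitute back: Q* = 767.9 - 0.3(813) = 524.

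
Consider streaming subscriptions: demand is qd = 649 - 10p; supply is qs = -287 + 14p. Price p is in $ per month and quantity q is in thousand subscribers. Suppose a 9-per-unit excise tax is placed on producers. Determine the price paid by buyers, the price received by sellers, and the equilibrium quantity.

The tax drives a wedge p_b - p_s = 9. Substituting p_s = p_b - 9 into supply: qs = -413 + 14p_b.
Set qd = qs: 649 - 10p_b = -413 + 14p_b, so 1062 = 24p_b and p_b = 44.25.
Then p_s = 44.25 - 9 = 35.25 and q = 649 - 10(44.25) = 206.5.

p_b = 44.25, p_s = 35.25, q = 206.5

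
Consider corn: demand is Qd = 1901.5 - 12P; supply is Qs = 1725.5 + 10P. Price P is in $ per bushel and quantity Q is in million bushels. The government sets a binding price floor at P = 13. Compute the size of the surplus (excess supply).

Evaluating both curves at the floor price 13 gives Qd = 1745.5, Qs = 1855.5.
Surplus = Qs - Qd = 1855.5 - 1745.5 = 110.

Surplus = 110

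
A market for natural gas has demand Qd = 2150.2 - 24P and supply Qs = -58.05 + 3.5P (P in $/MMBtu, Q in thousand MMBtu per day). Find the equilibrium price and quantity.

P* = 80.3, Q* = 223

The market clears where 2150.2 - 24P = -58.05 + 3.5P. Rearranging, 27.5P = 2208.25, hence P* = 80.3.
Then Q* = 2150.2 - 24(80.3) = 223.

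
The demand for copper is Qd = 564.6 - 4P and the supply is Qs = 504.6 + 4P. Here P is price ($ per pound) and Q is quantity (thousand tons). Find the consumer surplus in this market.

Consumer surplus = 35724.645

At equilibrium Qd = Qs, so 564.6 - 4P = 504.6 + 4P; collecting terms, 60 = 8P and P* = 7.5.
Substitute back: Q* = 564.6 - 4(7.5) = 534.6.
Demand choke price (Qd = 0): P = 564.6/4 = 141.15. Consumer surplus = ½ × (141.15 - 7.5) × 534.6 = 35724.645.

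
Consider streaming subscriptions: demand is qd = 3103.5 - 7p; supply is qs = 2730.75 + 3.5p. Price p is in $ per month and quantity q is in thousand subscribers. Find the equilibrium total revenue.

Equating demand and supply, 3103.5 - 7p = 2730.75 + 3.5p gives 10.5p = 372.75, so p* = 35.5.
From the demand curve, q* = 3103.5 - 7(35.5) = 2855.
Total revenue = p* × q* = 35.5 × 2855 = 101352.5.

Total revenue = 101352.5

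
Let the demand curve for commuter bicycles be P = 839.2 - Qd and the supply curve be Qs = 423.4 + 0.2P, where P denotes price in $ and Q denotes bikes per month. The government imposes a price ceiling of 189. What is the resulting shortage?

Solving each curve for Q: Qd = 839.2 - P.
With P fixed at 189, quantity demanded is 650.2 and quantity supplied is 461.2.
Shortage = Qd - Qs = 650.2 - 461.2 = 189.

Shortage = 189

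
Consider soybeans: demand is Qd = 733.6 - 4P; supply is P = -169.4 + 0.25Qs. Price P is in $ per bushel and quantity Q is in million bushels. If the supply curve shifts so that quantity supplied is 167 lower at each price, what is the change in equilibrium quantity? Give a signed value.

In direct form, Qs = 677.6 + 4P.
The market clears where 733.6 - 4P = 677.6 + 4P. Rearranging, 8P = 56, hence P* = 7.
From the demand curve, Q* = 733.6 - 4(7) = 705.6.
After the shift, supply is Qs = 510.6 + 4P.
The new intersection has 223 = 8P, i.e. P = 27.875, Q = 622.1.
ΔQ = 622.1 - 705.6 = -83.5.

ΔQ = -83.5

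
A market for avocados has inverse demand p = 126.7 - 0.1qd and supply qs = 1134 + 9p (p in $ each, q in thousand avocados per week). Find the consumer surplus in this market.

Consumer surplus = 71640.45

Solving each curve for q: qd = 1267 - 10p.
The market clears where 1267 - 10p = 1134 + 9p. Rearranging, 19p = 133, hence p* = 7.
Plugging p* into demand: q* = 1267 - 10(7) = 1197.
Demand choke price (qd = 0): p = 1267/10 = 126.7. Consumer surplus = ½ × (126.7 - 7) × 1197 = 71640.45.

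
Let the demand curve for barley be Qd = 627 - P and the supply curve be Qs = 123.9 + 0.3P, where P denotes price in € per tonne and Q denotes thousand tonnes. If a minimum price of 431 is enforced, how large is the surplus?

With P fixed at 431, quantity demanded is 196 and quantity supplied is 253.2.
Surplus = Qs - Qd = 253.2 - 196 = 57.2.

Surplus = 57.2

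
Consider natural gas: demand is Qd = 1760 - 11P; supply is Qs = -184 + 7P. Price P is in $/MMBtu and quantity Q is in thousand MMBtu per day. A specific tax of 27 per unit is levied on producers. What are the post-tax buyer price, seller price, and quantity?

With a tax of 27 on producers, they supply based on the net price P_s = P_b - 27, so Qs = -373 + 7P_b.
Set Qd = Qs: 1760 - 11P_b = -373 + 7P_b, so 2133 = 18P_b and P_b = 118.5.
Then P_s = 118.5 - 27 = 91.5 and Q = 1760 - 11(118.5) = 456.5.

P_b = 118.5, P_s = 91.5, Q = 456.5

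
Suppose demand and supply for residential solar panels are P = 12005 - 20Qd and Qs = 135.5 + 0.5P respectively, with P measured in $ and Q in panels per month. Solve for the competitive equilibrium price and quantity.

In direct form, Qd = 600.25 - 0.05P.
The market clears where 600.25 - 0.05P = 135.5 + 0.5P. Rearranging, 0.55P = 464.75, hence P* = 845.
Then Q* = 600.25 - 0.05(845) = 558.

P* = 845, Q* = 558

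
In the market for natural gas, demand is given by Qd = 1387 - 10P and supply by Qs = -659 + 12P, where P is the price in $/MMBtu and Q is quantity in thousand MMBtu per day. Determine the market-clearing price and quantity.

P* = 93, Q* = 457

Equating demand and supply, 1387 - 10P = -659 + 12P gives 22P = 2046, so P* = 93.
Then Q* = 1387 - 10(93) = 457.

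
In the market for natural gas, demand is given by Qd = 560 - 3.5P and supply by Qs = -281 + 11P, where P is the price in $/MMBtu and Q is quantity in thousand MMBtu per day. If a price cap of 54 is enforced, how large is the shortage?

Shortage = 58

At P = 54: Qd = 371 and Qs = 313.
Shortage = Qd - Qs = 371 - 313 = 58.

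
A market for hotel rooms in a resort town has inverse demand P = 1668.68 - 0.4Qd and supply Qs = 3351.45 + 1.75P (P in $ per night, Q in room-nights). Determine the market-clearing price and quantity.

P* = 193, Q* = 3689.2

Solving each curve for Q: Qd = 4171.7 - 2.5P.
The market clears where 4171.7 - 2.5P = 3351.45 + 1.75P. Rearranging, 4.25P = 820.25, hence P* = 193.
Substitute back: Q* = 4171.7 - 2.5(193) = 3689.2.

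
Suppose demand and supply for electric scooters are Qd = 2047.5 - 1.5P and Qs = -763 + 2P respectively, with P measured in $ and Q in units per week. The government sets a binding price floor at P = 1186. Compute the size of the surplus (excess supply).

Surplus = 1340.5

With P fixed at 1186, quantity demanded is 268.5 and quantity supplied is 1609.
Surplus = Qs - Qd = 1609 - 268.5 = 1340.5.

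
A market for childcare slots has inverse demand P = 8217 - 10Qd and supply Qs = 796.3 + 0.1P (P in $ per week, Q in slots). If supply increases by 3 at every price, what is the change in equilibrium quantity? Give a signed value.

Solving each curve for Q: Qd = 821.7 - 0.1P.
The market clears where 821.7 - 0.1P = 796.3 + 0.1P. Rearranging, 0.2P = 25.4, hence P* = 127.
Then Q* = 821.7 - 0.1(127) = 809.
After the shift, supply is Qs = 799.3 + 0.1P.
New equilibrium: 22.4 = 0.2P, so P = 112 and Q = 810.5.
ΔQ = 810.5 - 809 = 1.5.

ΔQ = 1.5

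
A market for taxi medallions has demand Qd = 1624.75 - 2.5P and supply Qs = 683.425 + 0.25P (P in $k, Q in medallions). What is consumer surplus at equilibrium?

Consumer surplus = 118272.2

The market clears where 1624.75 - 2.5P = 683.425 + 0.25P. Rearranging, 2.75P = 941.325, hence P* = 342.3.
Substitute back: Q* = 1624.75 - 2.5(342.3) = 769.
Demand choke price (Qd = 0): P = 1624.75/2.5 = 649.9. Consumer surplus = ½ × (649.9 - 342.3) × 769 = 118272.2.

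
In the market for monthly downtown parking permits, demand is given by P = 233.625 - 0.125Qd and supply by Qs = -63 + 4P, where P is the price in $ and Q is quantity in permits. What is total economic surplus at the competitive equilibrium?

Total surplus = 63292.6875

In direct form, Qd = 1869 - 8P.
At equilibrium Qd = Qs, so 1869 - 8P = -63 + 4P; collecting terms, 1932 = 12P and P* = 161.
From the demand curve, Q* = 1869 - 8(161) = 581.
Demand choke price = 233.625; supply choke price = 15.75. CS = ½(233.625 - 161)(581) = 21097.5625; PS = ½(161 - 15.75)(581) = 42195.125. Total surplus = 63292.6875.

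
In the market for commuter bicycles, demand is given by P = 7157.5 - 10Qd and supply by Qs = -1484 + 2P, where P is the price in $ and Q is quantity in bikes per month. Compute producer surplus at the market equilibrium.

Rewriting in direct form: Qd = 715.75 - 0.1P.
Equating demand and supply, 715.75 - 0.1P = -1484 + 2P gives 2.1P = 2199.75, so P* = 1047.5.
Substitute back: Q* = 715.75 - 0.1(1047.5) = 611.
Supply choke price (Qs = 0): P = 742. Producer surplus = ½ × (1047.5 - 742) × 611 = 93330.25.

Producer surplus = 93330.25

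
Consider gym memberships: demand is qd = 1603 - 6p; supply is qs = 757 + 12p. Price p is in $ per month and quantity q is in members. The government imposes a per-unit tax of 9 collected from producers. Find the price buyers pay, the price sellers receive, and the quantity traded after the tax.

Producers keep p_s = p_b - 9 per unit, so supply in terms of the buyer price is qs = 649 + 12p_b.
Set qd = qs: 1603 - 6p_b = 649 + 12p_b, so 954 = 18p_b and p_b = 53.
Then p_s = 53 - 9 = 44 and q = 1603 - 6(53) = 1285.

p_b = 53, p_s = 44, q = 1285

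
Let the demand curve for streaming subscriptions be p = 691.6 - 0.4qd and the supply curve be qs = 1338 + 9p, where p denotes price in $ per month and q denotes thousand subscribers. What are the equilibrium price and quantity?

Inverting to quantity form: qd = 1729 - 2.5p.
Set qd = qs: 1729 - 2.5p = 1338 + 9p, so 391 = 11.5p and p* = 34.
From the demand curve, q* = 1729 - 2.5(34) = 1644.

p* = 34, q* = 1644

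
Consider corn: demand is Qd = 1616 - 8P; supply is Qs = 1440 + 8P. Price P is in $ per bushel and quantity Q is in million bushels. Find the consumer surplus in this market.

Consumer surplus = 145924

At equilibrium Qd = Qs, so 1616 - 8P = 1440 + 8P; collecting terms, 176 = 16P and P* = 11.
Then Q* = 1616 - 8(11) = 1528.
Demand choke price (Qd = 0): P = 1616/8 = 202. Consumer surplus = ½ × (202 - 11) × 1528 = 145924.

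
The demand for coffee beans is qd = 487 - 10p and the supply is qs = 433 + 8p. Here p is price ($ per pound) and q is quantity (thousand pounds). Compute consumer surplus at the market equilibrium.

Consumer surplus = 10442.45

Set qd = qs: 487 - 10p = 433 + 8p, so 54 = 18p and p* = 3.
From the demand curve, q* = 487 - 10(3) = 457.
Demand choke price (qd = 0): p = 487/10 = 48.7. Consumer surplus = ½ × (48.7 - 3) × 457 = 10442.45.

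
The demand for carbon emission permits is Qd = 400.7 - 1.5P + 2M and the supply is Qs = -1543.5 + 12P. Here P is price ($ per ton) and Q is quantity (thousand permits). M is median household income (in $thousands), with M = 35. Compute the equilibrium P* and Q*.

With M = 35, demand is Qd = 470.7 - 1.5P.
The market clears where 470.7 - 1.5P = -1543.5 + 12P. Rearranging, 13.5P = 2014.2, hence P* = 149.2.
Then Q* = 470.7 - 1.5(149.2) = 246.9.

P* = 149.2, Q* = 246.9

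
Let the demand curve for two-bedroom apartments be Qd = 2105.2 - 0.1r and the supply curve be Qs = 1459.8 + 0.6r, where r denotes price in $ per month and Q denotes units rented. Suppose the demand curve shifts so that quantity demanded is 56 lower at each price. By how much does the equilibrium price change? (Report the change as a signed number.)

Δr = -80

Set Qd = Qs: 2105.2 - 0.1r = 1459.8 + 0.6r, so 645.4 = 0.7r and r* = 922.
Substitute back: Q* = 2105.2 - 0.1(922) = 2013.
After the shift, demand is Qd = 2049.2 - 0.1r.
The new intersection has 589.4 = 0.7r, i.e. r = 842, Q = 1965.
Δr = 842 - 922 = -80.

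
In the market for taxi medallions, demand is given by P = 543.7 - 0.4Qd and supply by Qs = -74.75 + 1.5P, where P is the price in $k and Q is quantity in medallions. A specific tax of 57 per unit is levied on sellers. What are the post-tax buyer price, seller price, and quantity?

Solving each curve for Q: Qd = 1359.25 - 2.5P.
With a tax of 57 on sellers, they supply based on the net price P_s = P_b - 57, so Qs = -160.25 + 1.5P_b.
Set Qd = Qs: 1359.25 - 2.5P_b = -160.25 + 1.5P_b, so 1519.5 = 4P_b and P_b = 379.875.
Then P_s = 379.875 - 57 = 322.875 and Q = 1359.25 - 2.5(379.875) = 409.5625.

P_b = 379.875, P_s = 322.875, Q = 409.5625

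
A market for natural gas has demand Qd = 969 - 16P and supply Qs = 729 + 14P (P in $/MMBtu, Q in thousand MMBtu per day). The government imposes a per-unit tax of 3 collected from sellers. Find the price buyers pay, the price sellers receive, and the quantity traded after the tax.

P_b = 9.4, P_s = 6.4, Q = 818.6

Sellers keep P_s = P_b - 3 per unit, so supply in terms of the buyer price is Qs = 687 + 14P_b.
Set Qd = Qs: 969 - 16P_b = 687 + 14P_b, so 282 = 30P_b and P_b = 9.4.
So P_s = 6.4 and the quantity traded is Q = 969 - 16(9.4) = 818.6.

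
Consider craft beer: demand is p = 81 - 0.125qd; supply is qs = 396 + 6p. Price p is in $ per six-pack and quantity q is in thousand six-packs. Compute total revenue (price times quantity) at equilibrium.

Total revenue = 9072

Solving each curve for q: qd = 648 - 8p.
The market clears where 648 - 8p = 396 + 6p. Rearranging, 14p = 252, hence p* = 18.
From the demand curve, q* = 648 - 8(18) = 504.
Total revenue = p* × q* = 18 × 504 = 9072.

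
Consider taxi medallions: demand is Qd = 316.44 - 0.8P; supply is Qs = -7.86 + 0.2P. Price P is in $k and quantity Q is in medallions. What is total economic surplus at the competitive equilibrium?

Total surplus = 10153.125

Set Qd = Qs: 316.44 - 0.8P = -7.86 + 0.2P, so 324.3 = P and P* = 324.3.
Substitute back: Q* = 316.44 - 0.8(324.3) = 57.
Demand choke price = 395.55; supply choke price = 39.3. CS = ½(395.55 - 324.3)(57) = 2030.625; PS = ½(324.3 - 39.3)(57) = 8122.5. Total surplus = 10153.125.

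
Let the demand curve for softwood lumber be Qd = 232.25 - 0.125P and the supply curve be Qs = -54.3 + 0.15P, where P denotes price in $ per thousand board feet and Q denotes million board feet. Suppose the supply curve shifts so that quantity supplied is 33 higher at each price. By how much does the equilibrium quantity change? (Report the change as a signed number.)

The market clears where 232.25 - 0.125P = -54.3 + 0.15P. Rearranging, 0.275P = 286.55, hence P* = 1042.
Plugging P* into demand: Q* = 232.25 - 0.125(1042) = 102.
After the shift, supply is Qs = -21.3 + 0.15P.
New equilibrium: 253.55 = 0.275P, so P = 922 and Q = 117.
ΔQ = 117 - 102 = 15.

ΔQ = 15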